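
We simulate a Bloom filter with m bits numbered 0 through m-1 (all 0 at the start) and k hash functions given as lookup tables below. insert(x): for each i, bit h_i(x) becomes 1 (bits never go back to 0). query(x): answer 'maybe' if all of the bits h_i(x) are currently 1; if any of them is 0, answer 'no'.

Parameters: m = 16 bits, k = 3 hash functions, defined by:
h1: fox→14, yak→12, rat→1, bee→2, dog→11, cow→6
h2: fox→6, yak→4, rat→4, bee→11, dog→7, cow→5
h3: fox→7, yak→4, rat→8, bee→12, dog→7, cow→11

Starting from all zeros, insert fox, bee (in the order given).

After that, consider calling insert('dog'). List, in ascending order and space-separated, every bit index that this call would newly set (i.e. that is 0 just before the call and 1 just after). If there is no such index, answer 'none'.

Answer: none

Derivation:
Start: bits=0000000000000000
After insert 'fox': sets bits 6 7 14 -> bits=0000001100000010
After insert 'bee': sets bits 2 11 12 -> bits=0010001100011010
insert 'dog' would touch bits 7 11; currently bit7=1, bit11=1
Bits that are 0 among those (would change 0->1): none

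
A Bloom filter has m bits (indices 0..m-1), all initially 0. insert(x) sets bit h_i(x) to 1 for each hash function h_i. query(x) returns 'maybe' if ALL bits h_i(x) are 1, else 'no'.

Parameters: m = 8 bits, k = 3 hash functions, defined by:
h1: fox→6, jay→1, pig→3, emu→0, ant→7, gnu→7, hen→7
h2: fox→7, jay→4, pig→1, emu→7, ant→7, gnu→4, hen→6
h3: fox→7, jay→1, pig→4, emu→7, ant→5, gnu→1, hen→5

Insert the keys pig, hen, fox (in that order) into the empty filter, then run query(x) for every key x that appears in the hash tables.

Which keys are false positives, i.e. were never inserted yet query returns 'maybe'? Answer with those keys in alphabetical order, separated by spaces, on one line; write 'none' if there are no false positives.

Start: bits=00000000
After insert 'pig': sets bits 1 3 4 -> bits=01011000
After insert 'hen': sets bits 5 6 7 -> bits=01011111
After insert 'fox': sets bits 6 7 -> bits=01011111
Not inserted: ant emu gnu jay — query each against bits=01011111:
query ant: checks bit5=1, bit7=1 (all 1) -> maybe => FALSE POSITIVE
query emu: checks bit0=0, bit7=1 (has a 0) -> no => not a false positive
query gnu: checks bit1=1, bit4=1, bit7=1 (all 1) -> maybe => FALSE POSITIVE
query jay: checks bit1=1, bit4=1 (all 1) -> maybe => FALSE POSITIVE
False positives (alphabetical): ant gnu jay

Answer: ant gnu jay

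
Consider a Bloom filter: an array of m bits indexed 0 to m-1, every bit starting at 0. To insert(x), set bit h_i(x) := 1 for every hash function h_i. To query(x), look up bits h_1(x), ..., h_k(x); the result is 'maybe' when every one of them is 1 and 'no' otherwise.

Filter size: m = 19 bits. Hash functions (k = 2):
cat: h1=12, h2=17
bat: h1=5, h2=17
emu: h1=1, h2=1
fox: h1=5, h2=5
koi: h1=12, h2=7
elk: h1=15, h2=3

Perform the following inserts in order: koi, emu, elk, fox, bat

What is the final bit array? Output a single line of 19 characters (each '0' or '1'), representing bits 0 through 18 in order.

Start: bits=0000000000000000000
After insert 'koi': sets bits 7 12 -> bits=0000000100001000000
After insert 'emu': sets bits 1 -> bits=0100000100001000000
After insert 'elk': sets bits 3 15 -> bits=0101000100001001000
After insert 'fox': sets bits 5 -> bits=0101010100001001000
After insert 'bat': sets bits 5 17 -> bits=0101010100001001010

Answer: 0101010100001001010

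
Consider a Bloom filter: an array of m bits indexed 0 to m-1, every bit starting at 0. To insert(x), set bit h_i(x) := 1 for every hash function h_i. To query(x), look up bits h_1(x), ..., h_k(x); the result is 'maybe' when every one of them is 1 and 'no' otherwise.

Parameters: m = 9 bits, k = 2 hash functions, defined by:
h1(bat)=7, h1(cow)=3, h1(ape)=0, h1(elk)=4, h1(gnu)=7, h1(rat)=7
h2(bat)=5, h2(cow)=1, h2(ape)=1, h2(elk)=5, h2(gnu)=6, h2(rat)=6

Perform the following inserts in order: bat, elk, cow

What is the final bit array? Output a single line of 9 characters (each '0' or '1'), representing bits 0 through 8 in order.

Answer: 010111010

Derivation:
Start: bits=000000000
After insert 'bat': sets bits 5 7 -> bits=000001010
After insert 'elk': sets bits 4 5 -> bits=000011010
After insert 'cow': sets bits 1 3 -> bits=010111010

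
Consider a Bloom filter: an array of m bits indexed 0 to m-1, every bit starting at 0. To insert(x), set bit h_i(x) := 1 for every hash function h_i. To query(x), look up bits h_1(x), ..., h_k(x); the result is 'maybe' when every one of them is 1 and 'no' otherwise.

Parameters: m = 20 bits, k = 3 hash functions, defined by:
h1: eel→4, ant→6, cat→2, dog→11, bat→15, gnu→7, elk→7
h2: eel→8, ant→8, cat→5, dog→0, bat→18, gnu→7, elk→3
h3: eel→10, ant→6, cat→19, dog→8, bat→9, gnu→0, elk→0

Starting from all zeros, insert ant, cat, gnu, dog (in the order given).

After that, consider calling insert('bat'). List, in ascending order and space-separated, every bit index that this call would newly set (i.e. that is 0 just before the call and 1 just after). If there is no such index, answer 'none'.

Start: bits=00000000000000000000
After insert 'ant': sets bits 6 8 -> bits=00000010100000000000
After insert 'cat': sets bits 2 5 19 -> bits=00100110100000000001
After insert 'gnu': sets bits 0 7 -> bits=10100111100000000001
After insert 'dog': sets bits 0 8 11 -> bits=10100111100100000001
insert 'bat' would touch bits 9 15 18; currently bit9=0, bit15=0, bit18=0
Bits that are 0 among those (would change 0->1): 9 15 18

Answer: 9 15 18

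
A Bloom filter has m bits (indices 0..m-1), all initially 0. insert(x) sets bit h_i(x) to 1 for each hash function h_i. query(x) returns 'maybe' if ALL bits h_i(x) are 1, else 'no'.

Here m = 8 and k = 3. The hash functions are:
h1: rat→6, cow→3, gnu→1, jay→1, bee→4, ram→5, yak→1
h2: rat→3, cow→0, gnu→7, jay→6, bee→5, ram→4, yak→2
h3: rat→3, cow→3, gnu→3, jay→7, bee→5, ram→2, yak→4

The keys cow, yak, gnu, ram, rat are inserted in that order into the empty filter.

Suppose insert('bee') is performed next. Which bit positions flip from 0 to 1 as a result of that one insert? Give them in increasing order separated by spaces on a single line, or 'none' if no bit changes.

Answer: none

Derivation:
Start: bits=00000000
After insert 'cow': sets bits 0 3 -> bits=10010000
After insert 'yak': sets bits 1 2 4 -> bits=11111000
After insert 'gnu': sets bits 1 3 7 -> bits=11111001
After insert 'ram': sets bits 2 4 5 -> bits=11111101
After insert 'rat': sets bits 3 6 -> bits=11111111
insert 'bee' would touch bits 4 5; currently bit4=1, bit5=1
Bits that are 0 among those (would change 0->1): none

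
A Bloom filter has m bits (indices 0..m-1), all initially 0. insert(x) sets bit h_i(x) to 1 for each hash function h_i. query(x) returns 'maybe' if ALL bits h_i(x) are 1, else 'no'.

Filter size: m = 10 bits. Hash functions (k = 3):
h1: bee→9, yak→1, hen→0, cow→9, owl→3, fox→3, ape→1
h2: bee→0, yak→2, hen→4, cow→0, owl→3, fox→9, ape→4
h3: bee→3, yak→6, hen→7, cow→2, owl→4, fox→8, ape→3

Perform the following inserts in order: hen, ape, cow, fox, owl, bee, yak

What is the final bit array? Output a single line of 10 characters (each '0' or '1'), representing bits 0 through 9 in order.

Answer: 1111101111

Derivation:
Start: bits=0000000000
After insert 'hen': sets bits 0 4 7 -> bits=1000100100
After insert 'ape': sets bits 1 3 4 -> bits=1101100100
After insert 'cow': sets bits 0 2 9 -> bits=1111100101
After insert 'fox': sets bits 3 8 9 -> bits=1111100111
After insert 'owl': sets bits 3 4 -> bits=1111100111
After insert 'bee': sets bits 0 3 9 -> bits=1111100111
After insert 'yak': sets bits 1 2 6 -> bits=1111101111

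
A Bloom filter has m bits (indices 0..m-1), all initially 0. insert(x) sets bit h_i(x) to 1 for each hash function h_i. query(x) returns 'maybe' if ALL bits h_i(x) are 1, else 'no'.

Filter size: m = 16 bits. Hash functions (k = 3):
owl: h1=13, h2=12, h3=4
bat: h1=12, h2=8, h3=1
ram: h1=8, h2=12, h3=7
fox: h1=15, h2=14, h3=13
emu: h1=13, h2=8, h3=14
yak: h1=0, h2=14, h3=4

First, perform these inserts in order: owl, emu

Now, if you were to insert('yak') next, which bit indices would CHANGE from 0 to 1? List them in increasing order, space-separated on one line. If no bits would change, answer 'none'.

Answer: 0

Derivation:
Start: bits=0000000000000000
After insert 'owl': sets bits 4 12 13 -> bits=0000100000001100
After insert 'emu': sets bits 8 13 14 -> bits=0000100010001110
insert 'yak' would touch bits 0 4 14; currently bit0=0, bit4=1, bit14=1
Bits that are 0 among those (would change 0->1): 0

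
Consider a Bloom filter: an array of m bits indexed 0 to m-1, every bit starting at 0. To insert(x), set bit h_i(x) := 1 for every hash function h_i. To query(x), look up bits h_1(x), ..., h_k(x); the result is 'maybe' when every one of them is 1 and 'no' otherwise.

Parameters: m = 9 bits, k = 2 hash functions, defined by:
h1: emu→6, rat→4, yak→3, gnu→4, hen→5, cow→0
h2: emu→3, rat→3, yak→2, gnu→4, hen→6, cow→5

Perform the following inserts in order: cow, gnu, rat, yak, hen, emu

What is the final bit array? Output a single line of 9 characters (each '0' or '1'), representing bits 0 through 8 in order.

Start: bits=000000000
After insert 'cow': sets bits 0 5 -> bits=100001000
After insert 'gnu': sets bits 4 -> bits=100011000
After insert 'rat': sets bits 3 4 -> bits=100111000
After insert 'yak': sets bits 2 3 -> bits=101111000
After insert 'hen': sets bits 5 6 -> bits=101111100
After insert 'emu': sets bits 3 6 -> bits=101111100

Answer: 101111100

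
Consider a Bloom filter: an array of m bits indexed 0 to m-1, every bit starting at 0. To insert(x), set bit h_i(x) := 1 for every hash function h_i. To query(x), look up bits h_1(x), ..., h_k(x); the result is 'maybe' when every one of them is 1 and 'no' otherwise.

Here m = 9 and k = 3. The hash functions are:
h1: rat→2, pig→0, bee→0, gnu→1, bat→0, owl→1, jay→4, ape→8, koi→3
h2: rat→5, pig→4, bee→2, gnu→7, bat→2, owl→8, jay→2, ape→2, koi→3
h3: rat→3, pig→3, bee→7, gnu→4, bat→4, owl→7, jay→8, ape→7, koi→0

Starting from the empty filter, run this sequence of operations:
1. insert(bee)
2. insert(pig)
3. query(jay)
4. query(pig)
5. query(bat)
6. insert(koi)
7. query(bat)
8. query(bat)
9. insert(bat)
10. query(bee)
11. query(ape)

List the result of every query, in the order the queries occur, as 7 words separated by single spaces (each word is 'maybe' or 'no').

Answer: no maybe maybe maybe maybe maybe no

Derivation:
Start: bits=000000000
Op 1: insert bee -> sets bits 0 2 7 -> bits=101000010
Op 2: insert pig -> sets bits 0 3 4 -> bits=101110010
Op 3: query jay -> checks bit2=1, bit4=1, bit8=0 (has a 0) -> no
Op 4: query pig -> checks bit0=1, bit3=1, bit4=1 (all 1) -> maybe
Op 5: query bat -> checks bit0=1, bit2=1, bit4=1 (all 1) -> maybe
Op 6: insert koi -> sets bits 0 3 -> bits=101110010
Op 7: query bat -> checks bit0=1, bit2=1, bit4=1 (all 1) -> maybe
Op 8: query bat -> checks bit0=1, bit2=1, bit4=1 (all 1) -> maybe
Op 9: insert bat -> sets bits 0 2 4 -> bits=101110010
Op 10: query bee -> checks bit0=1, bit2=1, bit7=1 (all 1) -> maybe
Op 11: query ape -> checks bit2=1, bit7=1, bit8=0 (has a 0) -> no
Query results in order: no maybe maybe maybe maybe maybe no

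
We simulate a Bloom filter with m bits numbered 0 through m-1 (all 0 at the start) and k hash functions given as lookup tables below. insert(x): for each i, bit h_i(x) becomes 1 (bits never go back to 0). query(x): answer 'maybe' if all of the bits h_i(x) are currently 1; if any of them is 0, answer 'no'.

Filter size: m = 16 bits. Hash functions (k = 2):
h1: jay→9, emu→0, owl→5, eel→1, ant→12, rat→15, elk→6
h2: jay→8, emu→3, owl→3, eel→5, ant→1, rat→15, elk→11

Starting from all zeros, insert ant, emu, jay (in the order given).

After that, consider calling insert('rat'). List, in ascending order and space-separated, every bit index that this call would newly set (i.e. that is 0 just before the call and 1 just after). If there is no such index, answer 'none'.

Answer: 15

Derivation:
Start: bits=0000000000000000
After insert 'ant': sets bits 1 12 -> bits=0100000000001000
After insert 'emu': sets bits 0 3 -> bits=1101000000001000
After insert 'jay': sets bits 8 9 -> bits=1101000011001000
insert 'rat' would touch bits 15; currently bit15=0
Bits that are 0 among those (would change 0->1): 15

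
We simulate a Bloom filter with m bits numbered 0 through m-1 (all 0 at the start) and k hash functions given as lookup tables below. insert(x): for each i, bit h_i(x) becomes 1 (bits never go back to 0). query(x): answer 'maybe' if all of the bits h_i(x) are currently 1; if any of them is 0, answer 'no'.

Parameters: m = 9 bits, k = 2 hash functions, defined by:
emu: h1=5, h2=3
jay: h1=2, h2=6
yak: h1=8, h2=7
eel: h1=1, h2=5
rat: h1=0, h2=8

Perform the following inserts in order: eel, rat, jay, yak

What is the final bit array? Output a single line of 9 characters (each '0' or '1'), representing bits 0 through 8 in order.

Start: bits=000000000
After insert 'eel': sets bits 1 5 -> bits=010001000
After insert 'rat': sets bits 0 8 -> bits=110001001
After insert 'jay': sets bits 2 6 -> bits=111001101
After insert 'yak': sets bits 7 8 -> bits=111001111

Answer: 111001111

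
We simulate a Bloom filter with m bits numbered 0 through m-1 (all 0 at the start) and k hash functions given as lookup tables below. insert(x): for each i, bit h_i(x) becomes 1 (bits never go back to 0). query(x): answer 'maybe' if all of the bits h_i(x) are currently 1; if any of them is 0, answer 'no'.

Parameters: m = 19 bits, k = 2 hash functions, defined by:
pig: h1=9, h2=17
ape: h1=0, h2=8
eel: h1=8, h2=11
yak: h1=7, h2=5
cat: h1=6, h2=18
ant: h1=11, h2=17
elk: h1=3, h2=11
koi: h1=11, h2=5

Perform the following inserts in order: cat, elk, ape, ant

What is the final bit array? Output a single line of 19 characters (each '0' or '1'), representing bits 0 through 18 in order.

Answer: 1001001010010000011

Derivation:
Start: bits=0000000000000000000
After insert 'cat': sets bits 6 18 -> bits=0000001000000000001
After insert 'elk': sets bits 3 11 -> bits=0001001000010000001
After insert 'ape': sets bits 0 8 -> bits=1001001010010000001
After insert 'ant': sets bits 11 17 -> bits=1001001010010000011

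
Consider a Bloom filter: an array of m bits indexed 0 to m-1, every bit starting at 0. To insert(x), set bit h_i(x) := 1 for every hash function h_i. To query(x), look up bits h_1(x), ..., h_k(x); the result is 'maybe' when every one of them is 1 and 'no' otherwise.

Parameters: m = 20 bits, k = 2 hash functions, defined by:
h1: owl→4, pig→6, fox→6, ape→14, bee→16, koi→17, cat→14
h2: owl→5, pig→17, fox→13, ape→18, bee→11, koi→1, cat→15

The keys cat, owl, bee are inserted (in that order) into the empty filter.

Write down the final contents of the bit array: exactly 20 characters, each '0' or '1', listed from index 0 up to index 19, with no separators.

Start: bits=00000000000000000000
After insert 'cat': sets bits 14 15 -> bits=00000000000000110000
After insert 'owl': sets bits 4 5 -> bits=00001100000000110000
After insert 'bee': sets bits 11 16 -> bits=00001100000100111000

Answer: 00001100000100111000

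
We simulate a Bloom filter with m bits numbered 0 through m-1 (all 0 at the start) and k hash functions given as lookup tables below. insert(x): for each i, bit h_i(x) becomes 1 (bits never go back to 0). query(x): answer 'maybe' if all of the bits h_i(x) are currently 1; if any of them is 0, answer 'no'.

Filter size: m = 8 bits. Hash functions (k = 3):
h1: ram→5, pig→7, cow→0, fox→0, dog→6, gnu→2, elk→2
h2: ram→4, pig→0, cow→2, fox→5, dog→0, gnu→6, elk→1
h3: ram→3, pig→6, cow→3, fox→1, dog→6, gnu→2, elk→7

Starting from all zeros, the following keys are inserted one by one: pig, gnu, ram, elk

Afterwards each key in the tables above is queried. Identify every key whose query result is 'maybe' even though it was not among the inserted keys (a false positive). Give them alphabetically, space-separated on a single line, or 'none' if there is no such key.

Start: bits=00000000
After insert 'pig': sets bits 0 6 7 -> bits=10000011
After insert 'gnu': sets bits 2 6 -> bits=10100011
After insert 'ram': sets bits 3 4 5 -> bits=10111111
After insert 'elk': sets bits 1 2 7 -> bits=11111111
Not inserted: cow dog fox — query each against bits=11111111:
query cow: checks bit0=1, bit2=1, bit3=1 (all 1) -> maybe => FALSE POSITIVE
query dog: checks bit0=1, bit6=1 (all 1) -> maybe => FALSE POSITIVE
query fox: checks bit0=1, bit1=1, bit5=1 (all 1) -> maybe => FALSE POSITIVE
False positives (alphabetical): cow dog fox

Answer: cow dog fox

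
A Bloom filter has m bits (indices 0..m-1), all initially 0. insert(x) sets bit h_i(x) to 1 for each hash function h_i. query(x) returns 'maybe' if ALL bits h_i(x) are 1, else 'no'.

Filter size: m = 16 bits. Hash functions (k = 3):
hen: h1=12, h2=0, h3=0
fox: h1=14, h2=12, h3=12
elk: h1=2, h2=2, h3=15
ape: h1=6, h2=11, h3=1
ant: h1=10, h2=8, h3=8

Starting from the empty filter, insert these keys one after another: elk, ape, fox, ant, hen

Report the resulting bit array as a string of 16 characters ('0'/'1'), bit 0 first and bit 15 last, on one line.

Answer: 1110001010111011

Derivation:
Start: bits=0000000000000000
After insert 'elk': sets bits 2 15 -> bits=0010000000000001
After insert 'ape': sets bits 1 6 11 -> bits=0110001000010001
After insert 'fox': sets bits 12 14 -> bits=0110001000011011
After insert 'ant': sets bits 8 10 -> bits=0110001010111011
After insert 'hen': sets bits 0 12 -> bits=1110001010111011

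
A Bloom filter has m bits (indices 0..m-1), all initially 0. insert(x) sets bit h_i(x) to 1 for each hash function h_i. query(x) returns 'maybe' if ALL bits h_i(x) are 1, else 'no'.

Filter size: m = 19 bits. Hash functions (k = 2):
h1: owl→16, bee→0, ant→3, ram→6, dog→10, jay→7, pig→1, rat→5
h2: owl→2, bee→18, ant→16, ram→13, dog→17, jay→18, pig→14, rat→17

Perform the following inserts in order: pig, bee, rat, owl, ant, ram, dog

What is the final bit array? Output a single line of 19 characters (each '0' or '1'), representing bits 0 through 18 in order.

Start: bits=0000000000000000000
After insert 'pig': sets bits 1 14 -> bits=0100000000000010000
After insert 'bee': sets bits 0 18 -> bits=1100000000000010001
After insert 'rat': sets bits 5 17 -> bits=1100010000000010011
After insert 'owl': sets bits 2 16 -> bits=1110010000000010111
After insert 'ant': sets bits 3 16 -> bits=1111010000000010111
After insert 'ram': sets bits 6 13 -> bits=1111011000000110111
After insert 'dog': sets bits 10 17 -> bits=1111011000100110111

Answer: 1111011000100110111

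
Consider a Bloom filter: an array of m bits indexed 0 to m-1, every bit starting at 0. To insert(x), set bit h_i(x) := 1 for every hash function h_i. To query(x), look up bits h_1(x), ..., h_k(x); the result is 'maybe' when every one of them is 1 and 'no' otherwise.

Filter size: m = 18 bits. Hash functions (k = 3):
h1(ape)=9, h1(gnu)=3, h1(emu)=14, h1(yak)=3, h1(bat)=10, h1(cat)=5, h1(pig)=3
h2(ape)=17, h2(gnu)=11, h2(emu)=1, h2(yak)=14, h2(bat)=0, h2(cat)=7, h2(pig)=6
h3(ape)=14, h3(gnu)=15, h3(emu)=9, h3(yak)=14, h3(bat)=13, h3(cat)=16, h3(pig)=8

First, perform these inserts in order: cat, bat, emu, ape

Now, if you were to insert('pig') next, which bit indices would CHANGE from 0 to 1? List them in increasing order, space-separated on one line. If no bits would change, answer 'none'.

Start: bits=000000000000000000
After insert 'cat': sets bits 5 7 16 -> bits=000001010000000010
After insert 'bat': sets bits 0 10 13 -> bits=100001010010010010
After insert 'emu': sets bits 1 9 14 -> bits=110001010110011010
After insert 'ape': sets bits 9 14 17 -> bits=110001010110011011
insert 'pig' would touch bits 3 6 8; currently bit3=0, bit6=0, bit8=0
Bits that are 0 among those (would change 0->1): 3 6 8

Answer: 3 6 8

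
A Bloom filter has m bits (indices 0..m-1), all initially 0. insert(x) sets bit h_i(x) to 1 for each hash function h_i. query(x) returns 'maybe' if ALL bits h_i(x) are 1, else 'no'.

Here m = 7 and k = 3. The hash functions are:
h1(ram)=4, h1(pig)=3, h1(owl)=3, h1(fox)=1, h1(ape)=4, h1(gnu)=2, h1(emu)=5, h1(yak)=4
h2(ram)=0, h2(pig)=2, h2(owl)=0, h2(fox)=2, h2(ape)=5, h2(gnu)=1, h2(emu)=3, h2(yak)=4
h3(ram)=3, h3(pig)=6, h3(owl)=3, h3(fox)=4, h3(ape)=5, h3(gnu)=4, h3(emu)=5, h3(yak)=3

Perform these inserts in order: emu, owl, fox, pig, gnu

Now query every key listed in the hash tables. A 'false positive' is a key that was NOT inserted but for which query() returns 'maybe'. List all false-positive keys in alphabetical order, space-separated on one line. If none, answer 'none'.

Answer: ape ram yak

Derivation:
Start: bits=0000000
After insert 'emu': sets bits 3 5 -> bits=0001010
After insert 'owl': sets bits 0 3 -> bits=1001010
After insert 'fox': sets bits 1 2 4 -> bits=1111110
After insert 'pig': sets bits 2 3 6 -> bits=1111111
After insert 'gnu': sets bits 1 2 4 -> bits=1111111
Not inserted: ape ram yak — query each against bits=1111111:
query ape: checks bit4=1, bit5=1 (all 1) -> maybe => FALSE POSITIVE
query ram: checks bit0=1, bit3=1, bit4=1 (all 1) -> maybe => FALSE POSITIVE
query yak: checks bit3=1, bit4=1 (all 1) -> maybe => FALSE POSITIVE
False positives (alphabetical): ape ram yak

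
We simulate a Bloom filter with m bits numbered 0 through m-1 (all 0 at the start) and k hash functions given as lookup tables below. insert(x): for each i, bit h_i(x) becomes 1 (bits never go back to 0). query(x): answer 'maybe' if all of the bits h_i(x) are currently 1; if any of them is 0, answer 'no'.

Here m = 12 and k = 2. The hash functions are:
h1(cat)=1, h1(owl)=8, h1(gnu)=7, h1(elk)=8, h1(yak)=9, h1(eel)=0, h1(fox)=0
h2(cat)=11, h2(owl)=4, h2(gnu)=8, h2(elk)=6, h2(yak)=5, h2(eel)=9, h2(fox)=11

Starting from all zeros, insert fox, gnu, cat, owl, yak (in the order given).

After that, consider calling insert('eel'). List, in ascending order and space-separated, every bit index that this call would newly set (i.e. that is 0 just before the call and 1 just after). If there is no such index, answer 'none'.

Start: bits=000000000000
After insert 'fox': sets bits 0 11 -> bits=100000000001
After insert 'gnu': sets bits 7 8 -> bits=100000011001
After insert 'cat': sets bits 1 11 -> bits=110000011001
After insert 'owl': sets bits 4 8 -> bits=110010011001
After insert 'yak': sets bits 5 9 -> bits=110011011101
insert 'eel' would touch bits 0 9; currently bit0=1, bit9=1
Bits that are 0 among those (would change 0->1): none

Answer: none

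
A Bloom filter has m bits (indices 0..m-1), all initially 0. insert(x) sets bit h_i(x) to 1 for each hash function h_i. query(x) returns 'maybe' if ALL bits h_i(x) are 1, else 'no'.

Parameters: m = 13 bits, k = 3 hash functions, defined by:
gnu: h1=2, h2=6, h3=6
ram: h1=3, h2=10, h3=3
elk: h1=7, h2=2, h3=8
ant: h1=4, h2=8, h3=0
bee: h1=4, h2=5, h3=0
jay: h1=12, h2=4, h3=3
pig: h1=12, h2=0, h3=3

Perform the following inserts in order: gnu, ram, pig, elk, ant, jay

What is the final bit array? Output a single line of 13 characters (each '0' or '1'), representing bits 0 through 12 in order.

Start: bits=0000000000000
After insert 'gnu': sets bits 2 6 -> bits=0010001000000
After insert 'ram': sets bits 3 10 -> bits=0011001000100
After insert 'pig': sets bits 0 3 12 -> bits=1011001000101
After insert 'elk': sets bits 2 7 8 -> bits=1011001110101
After insert 'ant': sets bits 0 4 8 -> bits=1011101110101
After insert 'jay': sets bits 3 4 12 -> bits=1011101110101

Answer: 1011101110101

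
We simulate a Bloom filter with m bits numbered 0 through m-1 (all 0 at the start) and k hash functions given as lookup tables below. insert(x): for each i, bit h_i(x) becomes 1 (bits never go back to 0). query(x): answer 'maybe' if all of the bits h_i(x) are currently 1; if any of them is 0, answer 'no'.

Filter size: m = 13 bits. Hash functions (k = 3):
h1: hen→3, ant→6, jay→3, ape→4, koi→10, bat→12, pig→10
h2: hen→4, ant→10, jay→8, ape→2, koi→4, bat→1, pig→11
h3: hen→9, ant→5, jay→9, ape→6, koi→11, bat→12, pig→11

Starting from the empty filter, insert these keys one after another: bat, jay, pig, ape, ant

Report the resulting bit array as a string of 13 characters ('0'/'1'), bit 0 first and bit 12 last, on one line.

Answer: 0111111011111

Derivation:
Start: bits=0000000000000
After insert 'bat': sets bits 1 12 -> bits=0100000000001
After insert 'jay': sets bits 3 8 9 -> bits=0101000011001
After insert 'pig': sets bits 10 11 -> bits=0101000011111
After insert 'ape': sets bits 2 4 6 -> bits=0111101011111
After insert 'ant': sets bits 5 6 10 -> bits=0111111011111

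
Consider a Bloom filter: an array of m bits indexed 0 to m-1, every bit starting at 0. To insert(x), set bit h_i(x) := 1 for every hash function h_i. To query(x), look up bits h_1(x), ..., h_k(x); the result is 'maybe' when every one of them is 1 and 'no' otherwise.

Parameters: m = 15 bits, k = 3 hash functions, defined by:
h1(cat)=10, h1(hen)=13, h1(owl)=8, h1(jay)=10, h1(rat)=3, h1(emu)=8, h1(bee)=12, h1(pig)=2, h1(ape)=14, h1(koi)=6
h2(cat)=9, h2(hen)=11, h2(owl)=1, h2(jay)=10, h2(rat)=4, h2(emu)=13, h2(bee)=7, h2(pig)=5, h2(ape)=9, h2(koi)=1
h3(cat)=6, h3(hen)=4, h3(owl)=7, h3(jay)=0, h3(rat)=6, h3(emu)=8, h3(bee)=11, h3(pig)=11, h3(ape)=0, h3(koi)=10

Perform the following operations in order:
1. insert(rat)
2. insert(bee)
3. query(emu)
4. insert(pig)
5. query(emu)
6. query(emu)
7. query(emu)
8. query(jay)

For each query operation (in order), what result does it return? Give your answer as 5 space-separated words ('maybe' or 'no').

Answer: no no no no no

Derivation:
Start: bits=000000000000000
Op 1: insert rat -> sets bits 3 4 6 -> bits=000110100000000
Op 2: insert bee -> sets bits 7 11 12 -> bits=000110110001100
Op 3: query emu -> checks bit8=0, bit13=0 (has a 0) -> no
Op 4: insert pig -> sets bits 2 5 11 -> bits=001111110001100
Op 5: query emu -> checks bit8=0, bit13=0 (has a 0) -> no
Op 6: query emu -> checks bit8=0, bit13=0 (has a 0) -> no
Op 7: query emu -> checks bit8=0, bit13=0 (has a 0) -> no
Op 8: query jay -> checks bit0=0, bit10=0 (has a 0) -> no
Query results in order: no no no no no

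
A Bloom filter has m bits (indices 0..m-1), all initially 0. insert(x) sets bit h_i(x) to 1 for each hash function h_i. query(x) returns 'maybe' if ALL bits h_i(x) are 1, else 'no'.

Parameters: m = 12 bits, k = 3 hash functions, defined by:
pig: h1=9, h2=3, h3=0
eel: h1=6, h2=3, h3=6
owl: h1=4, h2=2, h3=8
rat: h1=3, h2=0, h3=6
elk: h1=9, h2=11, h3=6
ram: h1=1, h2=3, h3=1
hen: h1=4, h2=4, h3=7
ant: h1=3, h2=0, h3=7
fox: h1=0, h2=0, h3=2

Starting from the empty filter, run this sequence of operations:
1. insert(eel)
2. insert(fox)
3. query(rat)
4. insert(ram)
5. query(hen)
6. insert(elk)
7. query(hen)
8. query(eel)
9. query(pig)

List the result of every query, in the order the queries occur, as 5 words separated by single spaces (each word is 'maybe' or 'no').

Answer: maybe no no maybe maybe

Derivation:
Start: bits=000000000000
Op 1: insert eel -> sets bits 3 6 -> bits=000100100000
Op 2: insert fox -> sets bits 0 2 -> bits=101100100000
Op 3: query rat -> checks bit0=1, bit3=1, bit6=1 (all 1) -> maybe
Op 4: insert ram -> sets bits 1 3 -> bits=111100100000
Op 5: query hen -> checks bit4=0, bit7=0 (has a 0) -> no
Op 6: insert elk -> sets bits 6 9 11 -> bits=111100100101
Op 7: query hen -> checks bit4=0, bit7=0 (has a 0) -> no
Op 8: query eel -> checks bit3=1, bit6=1 (all 1) -> maybe
Op 9: query pig -> checks bit0=1, bit3=1, bit9=1 (all 1) -> maybe
Query results in order: maybe no no maybe maybe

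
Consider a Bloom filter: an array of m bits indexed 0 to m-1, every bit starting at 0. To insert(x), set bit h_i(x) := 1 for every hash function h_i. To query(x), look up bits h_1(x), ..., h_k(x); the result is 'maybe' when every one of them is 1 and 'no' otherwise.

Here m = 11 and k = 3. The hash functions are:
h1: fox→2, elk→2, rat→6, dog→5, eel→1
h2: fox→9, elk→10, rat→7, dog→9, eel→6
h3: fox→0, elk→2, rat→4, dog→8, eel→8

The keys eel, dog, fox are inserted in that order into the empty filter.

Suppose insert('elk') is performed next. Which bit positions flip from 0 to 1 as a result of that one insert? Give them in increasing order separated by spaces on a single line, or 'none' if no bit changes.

Answer: 10

Derivation:
Start: bits=00000000000
After insert 'eel': sets bits 1 6 8 -> bits=01000010100
After insert 'dog': sets bits 5 8 9 -> bits=01000110110
After insert 'fox': sets bits 0 2 9 -> bits=11100110110
insert 'elk' would touch bits 2 10; currently bit2=1, bit10=0
Bits that are 0 among those (would change 0->1): 10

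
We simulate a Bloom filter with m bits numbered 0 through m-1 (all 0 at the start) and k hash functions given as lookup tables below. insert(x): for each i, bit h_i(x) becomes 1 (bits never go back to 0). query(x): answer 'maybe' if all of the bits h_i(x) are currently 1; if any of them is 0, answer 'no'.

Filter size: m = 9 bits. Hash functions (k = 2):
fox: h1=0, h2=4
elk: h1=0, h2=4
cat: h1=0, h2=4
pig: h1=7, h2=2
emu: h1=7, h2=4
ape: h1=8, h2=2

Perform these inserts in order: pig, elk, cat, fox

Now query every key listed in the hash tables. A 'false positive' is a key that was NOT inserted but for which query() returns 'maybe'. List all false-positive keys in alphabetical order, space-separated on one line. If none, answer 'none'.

Start: bits=000000000
After insert 'pig': sets bits 2 7 -> bits=001000010
After insert 'elk': sets bits 0 4 -> bits=101010010
After insert 'cat': sets bits 0 4 -> bits=101010010
After insert 'fox': sets bits 0 4 -> bits=101010010
Not inserted: ape emu — query each against bits=101010010:
query ape: checks bit2=1, bit8=0 (has a 0) -> no => not a false positive
query emu: checks bit4=1, bit7=1 (all 1) -> maybe => FALSE POSITIVE
False positives (alphabetical): emu

Answer: emu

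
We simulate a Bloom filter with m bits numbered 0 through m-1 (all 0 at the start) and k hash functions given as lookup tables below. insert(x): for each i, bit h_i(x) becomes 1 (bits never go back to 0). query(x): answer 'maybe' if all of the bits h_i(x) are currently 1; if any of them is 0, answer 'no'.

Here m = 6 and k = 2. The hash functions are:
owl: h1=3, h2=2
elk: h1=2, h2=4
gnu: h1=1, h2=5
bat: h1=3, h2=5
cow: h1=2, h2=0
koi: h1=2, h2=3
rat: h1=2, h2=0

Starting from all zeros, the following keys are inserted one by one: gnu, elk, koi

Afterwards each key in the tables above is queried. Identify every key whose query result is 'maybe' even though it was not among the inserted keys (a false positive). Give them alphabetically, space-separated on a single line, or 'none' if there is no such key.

Answer: bat owl

Derivation:
Start: bits=000000
After insert 'gnu': sets bits 1 5 -> bits=010001
After insert 'elk': sets bits 2 4 -> bits=011011
After insert 'koi': sets bits 2 3 -> bits=011111
Not inserted: bat cow owl rat — query each against bits=011111:
query bat: checks bit3=1, bit5=1 (all 1) -> maybe => FALSE POSITIVE
query cow: checks bit0=0, bit2=1 (has a 0) -> no => not a false positive
query owl: checks bit2=1, bit3=1 (all 1) -> maybe => FALSE POSITIVE
query rat: checks bit0=0, bit2=1 (has a 0) -> no => not a false positive
False positives (alphabetical): bat owl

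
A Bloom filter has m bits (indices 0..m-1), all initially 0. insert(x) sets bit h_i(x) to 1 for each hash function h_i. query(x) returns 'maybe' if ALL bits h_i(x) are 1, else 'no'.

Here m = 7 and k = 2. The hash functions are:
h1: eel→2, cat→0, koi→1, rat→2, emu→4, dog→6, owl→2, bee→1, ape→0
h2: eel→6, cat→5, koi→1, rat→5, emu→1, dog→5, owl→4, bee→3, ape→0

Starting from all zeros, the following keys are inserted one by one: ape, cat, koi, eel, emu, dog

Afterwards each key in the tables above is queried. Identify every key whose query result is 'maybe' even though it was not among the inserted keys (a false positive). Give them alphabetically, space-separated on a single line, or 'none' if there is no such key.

Answer: owl rat

Derivation:
Start: bits=0000000
After insert 'ape': sets bits 0 -> bits=1000000
After insert 'cat': sets bits 0 5 -> bits=1000010
After insert 'koi': sets bits 1 -> bits=1100010
After insert 'eel': sets bits 2 6 -> bits=1110011
After insert 'emu': sets bits 1 4 -> bits=1110111
After insert 'dog': sets bits 5 6 -> bits=1110111
Not inserted: bee owl rat — query each against bits=1110111:
query bee: checks bit1=1, bit3=0 (has a 0) -> no => not a false positive
query owl: checks bit2=1, bit4=1 (all 1) -> maybe => FALSE POSITIVE
query rat: checks bit2=1, bit5=1 (all 1) -> maybe => FALSE POSITIVE
False positives (alphabetical): owl rat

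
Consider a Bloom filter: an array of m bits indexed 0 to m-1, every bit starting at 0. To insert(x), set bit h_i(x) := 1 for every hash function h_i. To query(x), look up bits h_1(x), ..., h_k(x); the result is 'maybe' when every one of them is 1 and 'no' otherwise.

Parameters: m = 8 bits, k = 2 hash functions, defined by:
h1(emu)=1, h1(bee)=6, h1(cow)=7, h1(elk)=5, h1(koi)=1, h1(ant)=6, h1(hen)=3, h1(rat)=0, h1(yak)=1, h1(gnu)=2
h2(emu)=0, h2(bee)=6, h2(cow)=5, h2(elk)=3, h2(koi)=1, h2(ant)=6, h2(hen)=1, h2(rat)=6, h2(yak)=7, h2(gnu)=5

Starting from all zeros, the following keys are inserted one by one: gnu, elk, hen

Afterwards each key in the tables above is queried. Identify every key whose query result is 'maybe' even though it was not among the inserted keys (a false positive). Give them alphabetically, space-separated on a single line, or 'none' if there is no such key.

Answer: koi

Derivation:
Start: bits=00000000
After insert 'gnu': sets bits 2 5 -> bits=00100100
After insert 'elk': sets bits 3 5 -> bits=00110100
After insert 'hen': sets bits 1 3 -> bits=01110100
Not inserted: ant bee cow emu koi rat yak — query each against bits=01110100:
query ant: checks bit6=0 (has a 0) -> no => not a false positive
query bee: checks bit6=0 (has a 0) -> no => not a false positive
query cow: checks bit5=1, bit7=0 (has a 0) -> no => not a false positive
query emu: checks bit0=0, bit1=1 (has a 0) -> no => not a false positive
query koi: checks bit1=1 (all 1) -> maybe => FALSE POSITIVE
query rat: checks bit0=0, bit6=0 (has a 0) -> no => not a false positive
query yak: checks bit1=1, bit7=0 (has a 0) -> no => not a false positive
False positives (alphabetical): koi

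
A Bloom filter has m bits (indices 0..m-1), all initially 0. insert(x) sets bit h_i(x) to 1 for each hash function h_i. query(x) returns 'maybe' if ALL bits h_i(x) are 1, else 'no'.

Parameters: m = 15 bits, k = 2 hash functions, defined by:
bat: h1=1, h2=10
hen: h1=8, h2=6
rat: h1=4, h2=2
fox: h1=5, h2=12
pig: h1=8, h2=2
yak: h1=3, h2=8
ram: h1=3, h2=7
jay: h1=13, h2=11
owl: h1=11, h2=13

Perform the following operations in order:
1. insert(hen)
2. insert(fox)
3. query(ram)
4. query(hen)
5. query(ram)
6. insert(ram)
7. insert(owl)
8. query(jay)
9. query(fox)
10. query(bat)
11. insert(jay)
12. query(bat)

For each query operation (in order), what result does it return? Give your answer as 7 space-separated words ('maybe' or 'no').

Answer: no maybe no maybe maybe no no

Derivation:
Start: bits=000000000000000
Op 1: insert hen -> sets bits 6 8 -> bits=000000101000000
Op 2: insert fox -> sets bits 5 12 -> bits=000001101000100
Op 3: query ram -> checks bit3=0, bit7=0 (has a 0) -> no
Op 4: query hen -> checks bit6=1, bit8=1 (all 1) -> maybe
Op 5: query ram -> checks bit3=0, bit7=0 (has a 0) -> no
Op 6: insert ram -> sets bits 3 7 -> bits=000101111000100
Op 7: insert owl -> sets bits 11 13 -> bits=000101111001110
Op 8: query jay -> checks bit11=1, bit13=1 (all 1) -> maybe
Op 9: query fox -> checks bit5=1, bit12=1 (all 1) -> maybe
Op 10: query bat -> checks bit1=0, bit10=0 (has a 0) -> no
Op 11: insert jay -> sets bits 11 13 -> bits=000101111001110
Op 12: query bat -> checks bit1=0, bit10=0 (has a 0) -> no
Query results in order: no maybe no maybe maybe no no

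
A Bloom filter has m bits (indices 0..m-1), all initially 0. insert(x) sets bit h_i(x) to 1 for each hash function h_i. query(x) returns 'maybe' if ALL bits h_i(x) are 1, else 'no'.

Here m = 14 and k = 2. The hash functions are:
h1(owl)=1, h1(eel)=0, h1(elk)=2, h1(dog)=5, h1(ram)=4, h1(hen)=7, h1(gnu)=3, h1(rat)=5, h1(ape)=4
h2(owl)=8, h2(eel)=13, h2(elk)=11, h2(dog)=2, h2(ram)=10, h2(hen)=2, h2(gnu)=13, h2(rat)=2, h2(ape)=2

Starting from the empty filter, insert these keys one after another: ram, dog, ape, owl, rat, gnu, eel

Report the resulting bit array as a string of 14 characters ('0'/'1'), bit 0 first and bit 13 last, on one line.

Start: bits=00000000000000
After insert 'ram': sets bits 4 10 -> bits=00001000001000
After insert 'dog': sets bits 2 5 -> bits=00101100001000
After insert 'ape': sets bits 2 4 -> bits=00101100001000
After insert 'owl': sets bits 1 8 -> bits=01101100101000
After insert 'rat': sets bits 2 5 -> bits=01101100101000
After insert 'gnu': sets bits 3 13 -> bits=01111100101001
After insert 'eel': sets bits 0 13 -> bits=11111100101001

Answer: 11111100101001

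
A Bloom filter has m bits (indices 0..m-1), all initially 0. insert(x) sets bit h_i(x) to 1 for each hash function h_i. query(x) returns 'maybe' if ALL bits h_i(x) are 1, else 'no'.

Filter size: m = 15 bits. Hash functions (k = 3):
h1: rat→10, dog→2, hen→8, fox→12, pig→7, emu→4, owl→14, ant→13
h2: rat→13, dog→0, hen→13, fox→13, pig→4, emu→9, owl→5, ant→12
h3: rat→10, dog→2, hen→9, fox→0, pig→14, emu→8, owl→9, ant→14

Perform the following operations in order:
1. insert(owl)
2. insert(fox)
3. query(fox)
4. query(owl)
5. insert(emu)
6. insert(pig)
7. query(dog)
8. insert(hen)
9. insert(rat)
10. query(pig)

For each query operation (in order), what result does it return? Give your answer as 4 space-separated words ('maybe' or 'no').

Start: bits=000000000000000
Op 1: insert owl -> sets bits 5 9 14 -> bits=000001000100001
Op 2: insert fox -> sets bits 0 12 13 -> bits=100001000100111
Op 3: query fox -> checks bit0=1, bit12=1, bit13=1 (all 1) -> maybe
Op 4: query owl -> checks bit5=1, bit9=1, bit14=1 (all 1) -> maybe
Op 5: insert emu -> sets bits 4 8 9 -> bits=100011001100111
Op 6: insert pig -> sets bits 4 7 14 -> bits=100011011100111
Op 7: query dog -> checks bit0=1, bit2=0 (has a 0) -> no
Op 8: insert hen -> sets bits 8 9 13 -> bits=100011011100111
Op 9: insert rat -> sets bits 10 13 -> bits=100011011110111
Op 10: query pig -> checks bit4=1, bit7=1, bit14=1 (all 1) -> maybe
Query results in order: maybe maybe no maybe

Answer: maybe maybe no maybe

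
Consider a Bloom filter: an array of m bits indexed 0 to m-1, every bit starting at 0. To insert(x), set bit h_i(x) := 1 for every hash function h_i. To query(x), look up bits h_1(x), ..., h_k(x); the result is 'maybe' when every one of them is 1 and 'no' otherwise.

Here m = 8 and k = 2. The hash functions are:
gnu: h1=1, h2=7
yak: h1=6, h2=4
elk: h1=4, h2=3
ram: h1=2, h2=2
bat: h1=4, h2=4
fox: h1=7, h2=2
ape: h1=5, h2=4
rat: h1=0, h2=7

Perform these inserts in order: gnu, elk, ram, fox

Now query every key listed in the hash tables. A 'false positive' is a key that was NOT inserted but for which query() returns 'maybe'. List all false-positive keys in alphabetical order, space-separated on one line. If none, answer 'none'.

Start: bits=00000000
After insert 'gnu': sets bits 1 7 -> bits=01000001
After insert 'elk': sets bits 3 4 -> bits=01011001
After insert 'ram': sets bits 2 -> bits=01111001
After insert 'fox': sets bits 2 7 -> bits=01111001
Not inserted: ape bat rat yak — query each against bits=01111001:
query ape: checks bit4=1, bit5=0 (has a 0) -> no => not a false positive
query bat: checks bit4=1 (all 1) -> maybe => FALSE POSITIVE
query rat: checks bit0=0, bit7=1 (has a 0) -> no => not a false positive
query yak: checks bit4=1, bit6=0 (has a 0) -> no => not a false positive
False positives (alphabetical): bat

Answer: bat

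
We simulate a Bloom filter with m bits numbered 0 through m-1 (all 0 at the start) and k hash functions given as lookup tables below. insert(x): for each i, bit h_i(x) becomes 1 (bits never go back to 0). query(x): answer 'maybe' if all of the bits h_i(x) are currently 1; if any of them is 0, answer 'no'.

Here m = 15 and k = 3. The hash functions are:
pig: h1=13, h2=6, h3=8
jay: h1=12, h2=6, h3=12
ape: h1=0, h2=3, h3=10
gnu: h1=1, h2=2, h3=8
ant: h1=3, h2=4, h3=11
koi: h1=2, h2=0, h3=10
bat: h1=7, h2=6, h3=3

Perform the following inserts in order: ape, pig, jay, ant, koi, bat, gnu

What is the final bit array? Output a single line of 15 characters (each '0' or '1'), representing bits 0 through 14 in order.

Start: bits=000000000000000
After insert 'ape': sets bits 0 3 10 -> bits=100100000010000
After insert 'pig': sets bits 6 8 13 -> bits=100100101010010
After insert 'jay': sets bits 6 12 -> bits=100100101010110
After insert 'ant': sets bits 3 4 11 -> bits=100110101011110
After insert 'koi': sets bits 0 2 10 -> bits=101110101011110
After insert 'bat': sets bits 3 6 7 -> bits=101110111011110
After insert 'gnu': sets bits 1 2 8 -> bits=111110111011110

Answer: 111110111011110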